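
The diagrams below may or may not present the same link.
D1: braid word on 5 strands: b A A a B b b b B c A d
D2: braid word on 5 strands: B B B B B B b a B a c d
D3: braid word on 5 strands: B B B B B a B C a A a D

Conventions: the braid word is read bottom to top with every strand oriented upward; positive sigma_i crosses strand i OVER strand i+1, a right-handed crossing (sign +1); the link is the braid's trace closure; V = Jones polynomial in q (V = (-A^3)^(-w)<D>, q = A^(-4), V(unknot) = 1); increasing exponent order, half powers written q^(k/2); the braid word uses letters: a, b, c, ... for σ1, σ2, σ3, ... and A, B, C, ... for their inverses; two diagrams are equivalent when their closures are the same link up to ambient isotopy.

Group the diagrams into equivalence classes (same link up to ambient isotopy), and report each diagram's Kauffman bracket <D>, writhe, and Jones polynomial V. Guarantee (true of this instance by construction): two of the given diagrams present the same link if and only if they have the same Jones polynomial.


classes: {D1} | {D2, D3}
V(D1) = q^-2 - q^-1 + 1 - q + q^2  [12 crossings, <D> = A^-2 - A^2 + A^6 - A^10 + A^14, w = +2]
D2 (bracket A^-6 - A^-2 + 2A^2 - 2A^6 + 3A^10 - 3A^14 + 2A^18 - 2A^22 + A^26; 12 crossings at w = -2): V = q^-8 - 2q^-7 + 2q^-6 - 3q^-5 + 3q^-4 - 2q^-3 + 2q^-2 - q^-1 + 1
V(D3) = q^-8 - 2q^-7 + 2q^-6 - 3q^-5 + 3q^-4 - 2q^-3 + 2q^-2 - q^-1 + 1  (w -6, c 12, <D> = A^-18 - A^-14 + 2A^-10 - 2A^-6 + 3A^-2 - 3A^2 + 2A^6 - 2A^10 + A^14)
insight: 2 values of V(q) split the 3 diagrams


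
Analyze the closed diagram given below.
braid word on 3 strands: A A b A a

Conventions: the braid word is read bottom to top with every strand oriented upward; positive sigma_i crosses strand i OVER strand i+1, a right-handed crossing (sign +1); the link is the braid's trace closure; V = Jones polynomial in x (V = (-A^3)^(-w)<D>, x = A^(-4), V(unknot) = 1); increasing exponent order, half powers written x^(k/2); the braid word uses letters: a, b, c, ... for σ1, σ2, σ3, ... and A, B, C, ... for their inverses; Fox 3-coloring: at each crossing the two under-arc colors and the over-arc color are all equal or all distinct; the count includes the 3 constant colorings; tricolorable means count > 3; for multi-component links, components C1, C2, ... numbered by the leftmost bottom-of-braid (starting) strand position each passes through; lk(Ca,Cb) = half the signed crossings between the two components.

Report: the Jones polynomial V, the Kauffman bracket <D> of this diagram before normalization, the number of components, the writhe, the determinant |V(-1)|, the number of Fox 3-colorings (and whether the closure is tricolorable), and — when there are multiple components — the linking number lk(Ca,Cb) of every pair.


V = -x^(-5/2) - x^(-1/2)
<D> = A^-1 + A^7 (w = -1)
2 components over 5 crossings, w = -1
lk(C1,C2): -1
3 Fox colorings among 3^5, |V(-1)| = 2: not tricolorable
why: the span of V is 2, within the link bound 5 + 2 - 1


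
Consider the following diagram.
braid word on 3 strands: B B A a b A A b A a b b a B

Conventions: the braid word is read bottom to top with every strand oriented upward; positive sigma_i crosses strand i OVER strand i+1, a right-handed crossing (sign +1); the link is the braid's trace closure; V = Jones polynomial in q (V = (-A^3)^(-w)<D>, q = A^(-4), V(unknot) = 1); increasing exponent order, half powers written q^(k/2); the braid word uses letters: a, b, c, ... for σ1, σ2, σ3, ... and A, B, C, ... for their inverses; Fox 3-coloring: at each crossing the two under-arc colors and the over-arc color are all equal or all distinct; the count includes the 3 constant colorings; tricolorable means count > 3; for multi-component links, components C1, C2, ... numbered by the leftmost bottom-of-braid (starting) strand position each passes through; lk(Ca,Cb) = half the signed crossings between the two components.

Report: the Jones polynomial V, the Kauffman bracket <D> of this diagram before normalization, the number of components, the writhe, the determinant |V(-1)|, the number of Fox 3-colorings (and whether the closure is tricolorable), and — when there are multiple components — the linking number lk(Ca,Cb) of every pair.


V = -q^-3 + 2q^-2 - 2q^-1 + 3 - 2q + 2q^2 - q^3
<D> = -A^-12 + 2A^-8 - 2A^-4 + 3 - 2A^4 + 2A^8 - A^12 (w = 0)
1 component over 14 crossings, w = 0
3 Fox colorings among 3^14, |V(-1)| = 13: not tricolorable
why: |V(-1)| = 13: so not tricolorable, since 3 does not divide 13


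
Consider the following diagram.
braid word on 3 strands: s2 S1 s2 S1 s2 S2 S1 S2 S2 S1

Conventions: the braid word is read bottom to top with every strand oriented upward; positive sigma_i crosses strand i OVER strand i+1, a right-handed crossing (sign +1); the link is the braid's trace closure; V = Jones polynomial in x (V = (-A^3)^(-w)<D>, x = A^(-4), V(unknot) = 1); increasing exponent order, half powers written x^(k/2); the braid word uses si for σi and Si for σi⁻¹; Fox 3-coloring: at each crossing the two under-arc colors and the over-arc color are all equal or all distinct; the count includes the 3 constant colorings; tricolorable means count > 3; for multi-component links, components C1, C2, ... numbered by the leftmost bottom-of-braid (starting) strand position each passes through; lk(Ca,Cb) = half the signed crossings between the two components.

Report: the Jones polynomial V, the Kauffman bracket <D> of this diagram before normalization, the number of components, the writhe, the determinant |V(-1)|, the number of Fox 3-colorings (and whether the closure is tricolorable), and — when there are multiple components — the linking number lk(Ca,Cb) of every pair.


V = x^-7 - 2x^-6 + 2x^-5 - 3x^-4 + 3x^-3 - 2x^-2 + 2x^-1
<D> = 2A^-8 - 2A^-4 + 3 - 3A^4 + 2A^8 - 2A^12 + A^16 (w = -4)
1 component over 10 crossings, w = -4
9 Fox colorings among 3^10, |V(-1)| = 15: tricolorable
why: |V(-1)| = 15: so tricolorable, since 3 divides 15


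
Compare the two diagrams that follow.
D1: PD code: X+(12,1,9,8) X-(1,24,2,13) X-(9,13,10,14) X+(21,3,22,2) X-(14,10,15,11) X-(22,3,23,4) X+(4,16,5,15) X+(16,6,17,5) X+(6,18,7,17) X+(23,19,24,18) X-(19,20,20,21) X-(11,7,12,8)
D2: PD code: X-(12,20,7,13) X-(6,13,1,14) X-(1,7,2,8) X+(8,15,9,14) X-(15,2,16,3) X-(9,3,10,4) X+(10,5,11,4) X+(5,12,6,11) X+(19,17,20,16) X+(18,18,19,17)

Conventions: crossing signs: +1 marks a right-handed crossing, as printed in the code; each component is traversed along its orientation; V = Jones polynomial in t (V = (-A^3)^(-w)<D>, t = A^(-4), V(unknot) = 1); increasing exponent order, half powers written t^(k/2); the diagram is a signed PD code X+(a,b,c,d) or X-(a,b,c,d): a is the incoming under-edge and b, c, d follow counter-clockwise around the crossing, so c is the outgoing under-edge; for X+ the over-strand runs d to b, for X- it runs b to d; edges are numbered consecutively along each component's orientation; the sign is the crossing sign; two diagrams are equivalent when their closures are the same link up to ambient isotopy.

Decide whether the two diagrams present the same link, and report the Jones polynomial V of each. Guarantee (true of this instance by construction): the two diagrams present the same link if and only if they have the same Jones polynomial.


same link: no
V(D1) = t^-2 + 2 + t^2  [12 crossings, <D> = A^-8 + 2 + A^8, w = 0]
D2 (bracket 1 + A^4 + A^8 + A^12; 10 crossings at w = 0): V = t^-3 + t^-2 + t^-1 + 1
note: comparing 2 Jones polynomials yields 2 groups


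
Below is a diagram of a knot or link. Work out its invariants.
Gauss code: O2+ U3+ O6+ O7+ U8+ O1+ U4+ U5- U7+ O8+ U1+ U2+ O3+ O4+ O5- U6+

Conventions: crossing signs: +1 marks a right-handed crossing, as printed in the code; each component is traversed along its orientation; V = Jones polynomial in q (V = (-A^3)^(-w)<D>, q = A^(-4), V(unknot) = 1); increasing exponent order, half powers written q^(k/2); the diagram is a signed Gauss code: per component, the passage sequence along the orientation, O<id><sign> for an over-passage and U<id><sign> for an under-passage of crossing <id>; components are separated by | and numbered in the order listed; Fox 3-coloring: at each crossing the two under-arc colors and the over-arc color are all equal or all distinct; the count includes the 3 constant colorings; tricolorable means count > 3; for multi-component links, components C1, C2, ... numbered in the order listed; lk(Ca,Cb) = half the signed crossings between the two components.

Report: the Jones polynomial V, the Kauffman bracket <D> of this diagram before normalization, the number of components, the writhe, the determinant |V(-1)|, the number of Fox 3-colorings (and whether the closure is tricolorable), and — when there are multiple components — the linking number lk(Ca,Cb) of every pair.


V = q^2 + 2q^4 - 2q^5 + q^6 - 2q^7 + q^8
<D> = A^-14 - 2A^-10 + A^-6 - 2A^-2 + 2A^2 + A^10 (w = +6)
1 component over 8 crossings, w = +6
27 Fox colorings among 3^8, |V(-1)| = 9: tricolorable
why: V spans 6 powers of q: at least 6 crossings in any diagram


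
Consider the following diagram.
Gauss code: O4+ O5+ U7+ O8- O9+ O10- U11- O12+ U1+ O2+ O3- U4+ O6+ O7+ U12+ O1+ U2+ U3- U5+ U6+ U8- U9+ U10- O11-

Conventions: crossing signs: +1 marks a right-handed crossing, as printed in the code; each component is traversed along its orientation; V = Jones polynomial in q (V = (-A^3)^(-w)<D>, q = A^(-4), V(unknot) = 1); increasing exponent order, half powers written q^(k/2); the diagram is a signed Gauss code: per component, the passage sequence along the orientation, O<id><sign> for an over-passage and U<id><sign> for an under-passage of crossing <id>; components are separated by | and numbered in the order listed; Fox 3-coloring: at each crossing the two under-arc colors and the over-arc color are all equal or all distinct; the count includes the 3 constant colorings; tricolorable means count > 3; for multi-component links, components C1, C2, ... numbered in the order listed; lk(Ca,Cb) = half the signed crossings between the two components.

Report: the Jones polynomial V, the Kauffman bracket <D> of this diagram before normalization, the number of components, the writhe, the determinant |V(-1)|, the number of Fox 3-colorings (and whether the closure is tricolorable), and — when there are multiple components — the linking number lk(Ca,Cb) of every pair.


V = q - q^2 + 2q^3 - q^4 + q^5 - q^6
<D> = -A^-12 + A^-8 - A^-4 + 2 - A^4 + A^8 (w = +4)
1 component over 12 crossings, w = +4
3 Fox colorings among 3^12, |V(-1)| = 7: not tricolorable
why: |V(-1)| = 7: so not tricolorable, since 3 does not divide 7


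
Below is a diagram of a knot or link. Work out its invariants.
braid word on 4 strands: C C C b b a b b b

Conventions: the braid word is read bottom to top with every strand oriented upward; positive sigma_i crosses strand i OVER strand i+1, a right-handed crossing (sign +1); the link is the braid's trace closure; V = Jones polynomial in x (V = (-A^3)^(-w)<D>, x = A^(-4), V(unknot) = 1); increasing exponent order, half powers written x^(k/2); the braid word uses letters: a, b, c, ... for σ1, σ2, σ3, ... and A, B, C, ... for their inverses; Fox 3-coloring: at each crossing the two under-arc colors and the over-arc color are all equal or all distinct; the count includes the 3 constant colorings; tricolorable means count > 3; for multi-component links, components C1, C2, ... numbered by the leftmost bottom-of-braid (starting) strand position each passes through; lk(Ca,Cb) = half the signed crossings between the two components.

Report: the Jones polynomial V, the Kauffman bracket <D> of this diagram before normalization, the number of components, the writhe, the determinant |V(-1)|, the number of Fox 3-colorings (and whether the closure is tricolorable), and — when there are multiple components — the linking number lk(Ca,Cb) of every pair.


Jones polynomial: V(x) = -x^-2 + x^-1 - 1 + 3x - 2x^2 + 3x^3 - 2x^4 + x^5 - x^6
<D> = A^-15 - A^-11 + 2A^-7 - 3A^-3 + 2A - 3A^5 + A^9 - A^13 + A^17; writhe +3
components 1, writhe +3 (9 crossings)
3-colorings: 9 of 3^9, det 15 — tricolorable
note: the span of V is 8, forcing >= 8 crossings in any diagram


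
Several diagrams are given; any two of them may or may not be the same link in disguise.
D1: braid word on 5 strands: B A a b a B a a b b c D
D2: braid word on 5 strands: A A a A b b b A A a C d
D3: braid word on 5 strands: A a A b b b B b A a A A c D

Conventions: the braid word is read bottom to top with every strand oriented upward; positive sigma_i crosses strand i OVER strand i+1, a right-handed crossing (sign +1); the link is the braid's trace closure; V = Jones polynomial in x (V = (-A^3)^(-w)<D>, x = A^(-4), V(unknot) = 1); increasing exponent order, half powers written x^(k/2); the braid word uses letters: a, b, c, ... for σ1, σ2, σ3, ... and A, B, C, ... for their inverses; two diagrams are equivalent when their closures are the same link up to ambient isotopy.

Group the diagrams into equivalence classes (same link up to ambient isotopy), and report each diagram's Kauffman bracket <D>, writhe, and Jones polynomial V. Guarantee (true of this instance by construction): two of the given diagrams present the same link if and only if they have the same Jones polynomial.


equivalence classes: {D1} | {D2, D3}
D1 (bracket -A^-12 + A^-8 - A^-4 + 2 - A^4 + A^8; 12 crossings at w = +4): V = x - x^2 + 2x^3 - x^4 + x^5 - x^6
D2 (bracket -A^-12 + A^-8 - A^-4 + 3 - A^4 + A^8 - A^12; 12 crossings at w = 0): V = -x^-3 + x^-2 - x^-1 + 3 - x + x^2 - x^3
D3 (bracket -A^-12 + A^-8 - A^-4 + 3 - A^4 + A^8 - A^12; 14 crossings at w = 0): V = -x^-3 + x^-2 - x^-1 + 3 - x + x^2 - x^3
key observation: 2 classes among 3 diagrams; unequal V(x) rules out equality


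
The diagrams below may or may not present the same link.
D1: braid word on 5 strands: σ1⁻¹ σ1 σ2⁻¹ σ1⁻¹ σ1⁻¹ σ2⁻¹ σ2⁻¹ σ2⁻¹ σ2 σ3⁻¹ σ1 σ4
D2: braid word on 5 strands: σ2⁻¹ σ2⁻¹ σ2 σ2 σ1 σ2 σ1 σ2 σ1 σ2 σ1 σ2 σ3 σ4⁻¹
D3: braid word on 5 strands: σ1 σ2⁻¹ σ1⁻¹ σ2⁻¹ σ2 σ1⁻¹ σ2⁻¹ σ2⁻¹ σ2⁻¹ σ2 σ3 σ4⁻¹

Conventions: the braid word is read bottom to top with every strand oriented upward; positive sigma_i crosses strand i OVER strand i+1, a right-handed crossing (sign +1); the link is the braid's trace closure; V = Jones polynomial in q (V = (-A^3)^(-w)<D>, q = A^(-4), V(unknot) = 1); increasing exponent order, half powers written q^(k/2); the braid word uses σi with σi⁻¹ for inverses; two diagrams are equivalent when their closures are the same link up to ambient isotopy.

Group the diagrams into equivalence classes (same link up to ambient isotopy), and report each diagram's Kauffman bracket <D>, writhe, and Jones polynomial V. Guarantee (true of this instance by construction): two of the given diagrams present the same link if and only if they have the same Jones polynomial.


classes: {D1, D3} | {D2}
V(D1) = -q^-6 + q^-5 - q^-4 + 2q^-3 - q^-2 + q^-1  [12 crossings, <D> = A^-8 - A^-4 + 2 - A^4 + A^8 - A^12, w = -4]
V(D2) = q^3 + q^5 - q^8  [14 crossings, <D> = -A^-8 + A^4 + A^12, w = +8]
D3 (bracket A^-8 - A^-4 + 2 - A^4 + A^8 - A^12; 12 crossings at w = -4): V = -q^-6 + q^-5 - q^-4 + 2q^-3 - q^-2 + q^-1
note: comparing 3 Jones polynomials yields 2 groups


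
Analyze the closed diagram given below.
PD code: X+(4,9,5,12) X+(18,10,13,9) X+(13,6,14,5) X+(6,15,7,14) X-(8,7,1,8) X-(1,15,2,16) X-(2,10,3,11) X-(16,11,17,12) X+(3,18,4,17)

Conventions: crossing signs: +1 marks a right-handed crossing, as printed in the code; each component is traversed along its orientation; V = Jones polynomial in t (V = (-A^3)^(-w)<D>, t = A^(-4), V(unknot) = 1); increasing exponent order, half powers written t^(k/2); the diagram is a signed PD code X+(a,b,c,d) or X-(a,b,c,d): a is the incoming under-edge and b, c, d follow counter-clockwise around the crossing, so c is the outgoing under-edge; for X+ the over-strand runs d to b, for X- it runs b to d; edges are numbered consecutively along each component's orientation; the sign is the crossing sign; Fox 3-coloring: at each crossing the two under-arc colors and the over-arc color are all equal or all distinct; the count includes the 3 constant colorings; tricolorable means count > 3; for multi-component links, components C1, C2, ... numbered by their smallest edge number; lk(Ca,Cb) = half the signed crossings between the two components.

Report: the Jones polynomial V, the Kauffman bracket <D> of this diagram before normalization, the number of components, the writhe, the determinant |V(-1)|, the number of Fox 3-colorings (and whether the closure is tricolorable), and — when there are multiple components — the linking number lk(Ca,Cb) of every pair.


V = 1 + t + t^2 + t^3
<D> = -A^-9 - A^-5 - A^-1 - A^3 (w = +1)
3 components over 9 crossings, w = +1
lk(C1,C2): 0
lk(C1,C3) = +1
linking number lk(C2,C3) = 0
9 Fox colorings among 3^10, |V(-1)| = 0: tricolorable
why: the 3 component pairs carry total linking +1


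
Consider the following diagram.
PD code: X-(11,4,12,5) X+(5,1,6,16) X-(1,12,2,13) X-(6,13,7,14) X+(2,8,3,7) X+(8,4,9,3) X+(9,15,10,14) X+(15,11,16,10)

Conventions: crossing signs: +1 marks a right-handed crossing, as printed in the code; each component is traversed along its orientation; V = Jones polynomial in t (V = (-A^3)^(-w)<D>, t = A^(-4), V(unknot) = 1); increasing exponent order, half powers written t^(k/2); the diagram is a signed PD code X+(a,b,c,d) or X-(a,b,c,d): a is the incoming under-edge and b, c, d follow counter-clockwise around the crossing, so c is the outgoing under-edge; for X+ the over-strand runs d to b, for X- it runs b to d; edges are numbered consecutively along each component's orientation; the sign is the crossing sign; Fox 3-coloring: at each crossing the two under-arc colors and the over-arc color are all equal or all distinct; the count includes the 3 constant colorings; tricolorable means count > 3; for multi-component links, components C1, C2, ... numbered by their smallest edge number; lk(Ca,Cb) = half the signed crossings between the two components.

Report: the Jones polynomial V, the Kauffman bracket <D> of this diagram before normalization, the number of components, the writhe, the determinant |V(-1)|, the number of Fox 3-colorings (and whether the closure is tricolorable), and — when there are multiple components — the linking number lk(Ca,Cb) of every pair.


Jones polynomial: V(t) = t^-1 - 1 + 2t - 2t^2 + 2t^3 - 2t^4 + t^5
<D> = A^-14 - 2A^-10 + 2A^-6 - 2A^-2 + 2A^2 - A^6 + A^10; writhe +2
components 1, writhe +2 (8 crossings)
3-colorings: 3 of 3^8, det 11 — not tricolorable
note: w = +2 shifts under R1 moves; the (-A^3)^(-2) factor cancels that in V


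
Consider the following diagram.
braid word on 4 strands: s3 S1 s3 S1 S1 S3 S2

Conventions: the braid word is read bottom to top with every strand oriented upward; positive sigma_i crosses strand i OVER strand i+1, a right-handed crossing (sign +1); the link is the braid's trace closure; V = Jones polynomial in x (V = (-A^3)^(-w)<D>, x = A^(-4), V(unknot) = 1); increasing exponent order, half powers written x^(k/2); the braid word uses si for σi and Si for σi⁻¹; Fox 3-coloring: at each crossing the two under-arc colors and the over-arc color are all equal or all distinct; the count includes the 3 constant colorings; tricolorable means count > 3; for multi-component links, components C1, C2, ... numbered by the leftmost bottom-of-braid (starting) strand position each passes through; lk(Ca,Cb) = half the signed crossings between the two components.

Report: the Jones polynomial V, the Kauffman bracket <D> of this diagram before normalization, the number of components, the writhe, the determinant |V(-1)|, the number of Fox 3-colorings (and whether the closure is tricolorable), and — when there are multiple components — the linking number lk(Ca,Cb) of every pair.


V = -x^-4 + x^-3 + x^-1
<D> = -A^-5 - A^3 + A^7 (w = -3)
1 component over 7 crossings, w = -3
9 Fox colorings among 3^7, |V(-1)| = 3: tricolorable
why: |V(-1)| = 3: so tricolorable, since 3 divides 3


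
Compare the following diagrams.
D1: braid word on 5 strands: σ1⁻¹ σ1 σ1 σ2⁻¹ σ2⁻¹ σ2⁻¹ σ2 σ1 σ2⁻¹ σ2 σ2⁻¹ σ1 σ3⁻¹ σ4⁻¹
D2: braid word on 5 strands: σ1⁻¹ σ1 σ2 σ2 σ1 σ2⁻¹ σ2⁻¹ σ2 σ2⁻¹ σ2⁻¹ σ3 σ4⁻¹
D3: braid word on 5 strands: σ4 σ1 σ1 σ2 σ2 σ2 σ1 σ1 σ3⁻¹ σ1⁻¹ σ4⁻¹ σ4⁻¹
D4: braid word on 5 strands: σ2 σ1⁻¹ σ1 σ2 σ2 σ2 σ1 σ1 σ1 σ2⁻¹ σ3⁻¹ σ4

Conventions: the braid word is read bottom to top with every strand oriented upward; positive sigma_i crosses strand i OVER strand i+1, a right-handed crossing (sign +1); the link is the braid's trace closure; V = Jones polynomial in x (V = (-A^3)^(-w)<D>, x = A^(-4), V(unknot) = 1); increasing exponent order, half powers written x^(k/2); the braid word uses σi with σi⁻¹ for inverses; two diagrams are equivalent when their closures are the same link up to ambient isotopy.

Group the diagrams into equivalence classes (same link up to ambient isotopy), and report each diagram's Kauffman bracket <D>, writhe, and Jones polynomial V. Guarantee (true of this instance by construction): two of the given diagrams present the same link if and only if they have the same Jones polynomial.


classes: {D1} | {D2} | {D3, D4}
V(D1) = -x^-3 + 2x^-2 - 2x^-1 + 3 - 2x + 2x^2 - x^3  [14 crossings, <D> = -A^-18 + 2A^-14 - 2A^-10 + 3A^-6 - 2A^-2 + 2A^2 - A^6, w = -2]
V(D2) = 1  (w 0, c 12, <D> = 1)
V(D3) = x^2 + 2x^4 - 2x^5 + x^6 - 2x^7 + x^8  [12 crossings, <D> = A^-20 - 2A^-16 + A^-12 - 2A^-8 + 2A^-4 + A^4, w = +4]
V(D4) = x^2 + 2x^4 - 2x^5 + x^6 - 2x^7 + x^8  (w +6, c 12, <D> = A^-14 - 2A^-10 + A^-6 - 2A^-2 + 2A^2 + A^10)
note: V(x) takes 3 values over 4 diagrams, fixing the grouping


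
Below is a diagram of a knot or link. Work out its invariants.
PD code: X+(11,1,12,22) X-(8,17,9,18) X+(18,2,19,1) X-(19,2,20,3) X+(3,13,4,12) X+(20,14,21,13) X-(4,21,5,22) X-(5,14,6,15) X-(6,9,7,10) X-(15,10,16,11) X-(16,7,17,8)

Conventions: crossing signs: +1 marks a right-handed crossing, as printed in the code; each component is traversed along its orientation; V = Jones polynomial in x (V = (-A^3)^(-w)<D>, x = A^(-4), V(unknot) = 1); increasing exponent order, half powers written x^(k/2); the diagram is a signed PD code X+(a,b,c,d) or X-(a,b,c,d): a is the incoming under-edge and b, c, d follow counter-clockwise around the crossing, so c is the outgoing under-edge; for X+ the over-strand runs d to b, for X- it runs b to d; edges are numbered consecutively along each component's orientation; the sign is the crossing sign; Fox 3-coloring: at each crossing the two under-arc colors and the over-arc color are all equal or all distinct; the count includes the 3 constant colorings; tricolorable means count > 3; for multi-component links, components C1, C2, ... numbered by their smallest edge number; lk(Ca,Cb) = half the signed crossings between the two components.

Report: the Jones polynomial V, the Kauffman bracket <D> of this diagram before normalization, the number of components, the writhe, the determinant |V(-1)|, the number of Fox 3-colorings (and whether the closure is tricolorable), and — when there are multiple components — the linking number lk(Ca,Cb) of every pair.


V = x^-5 - 2x^-4 + 2x^-3 - 2x^-2 + 2x^-1 - 1 + x
<D> = -A^-13 + A^-9 - 2A^-5 + 2A^-1 - 2A^3 + 2A^7 - A^11 (w = -3)
1 component over 11 crossings, w = -3
3 Fox colorings among 3^11, |V(-1)| = 11: not tricolorable
why: det 11 = |V(-1)|; not divisible by 3, so not tricolorable


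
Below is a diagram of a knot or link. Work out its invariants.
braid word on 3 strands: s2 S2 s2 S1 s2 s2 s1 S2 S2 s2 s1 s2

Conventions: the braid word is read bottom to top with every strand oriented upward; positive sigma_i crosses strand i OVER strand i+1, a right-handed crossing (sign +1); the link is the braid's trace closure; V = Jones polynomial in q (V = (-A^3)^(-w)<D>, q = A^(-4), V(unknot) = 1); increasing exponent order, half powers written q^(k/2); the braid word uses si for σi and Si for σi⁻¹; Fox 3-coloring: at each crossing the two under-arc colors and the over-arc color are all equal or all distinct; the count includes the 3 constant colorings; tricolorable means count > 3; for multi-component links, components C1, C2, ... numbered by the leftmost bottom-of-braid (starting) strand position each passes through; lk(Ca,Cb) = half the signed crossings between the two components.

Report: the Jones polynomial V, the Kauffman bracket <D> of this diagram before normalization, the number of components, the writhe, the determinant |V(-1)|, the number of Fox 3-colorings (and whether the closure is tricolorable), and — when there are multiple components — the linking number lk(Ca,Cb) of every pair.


Jones polynomial: V(q) = 2q - 2q^2 + 3q^3 - 3q^4 + 2q^5 - 2q^6 + q^7
<D> = A^-16 - 2A^-12 + 2A^-8 - 3A^-4 + 3 - 2A^4 + 2A^8; writhe +4
components 1, writhe +4 (12 crossings)
3-colorings: 9 of 3^12, det 15 — tricolorable
note: w = +4 (over 12 crossings) is diagram-only; (-A^3)^(-4) removes it from V


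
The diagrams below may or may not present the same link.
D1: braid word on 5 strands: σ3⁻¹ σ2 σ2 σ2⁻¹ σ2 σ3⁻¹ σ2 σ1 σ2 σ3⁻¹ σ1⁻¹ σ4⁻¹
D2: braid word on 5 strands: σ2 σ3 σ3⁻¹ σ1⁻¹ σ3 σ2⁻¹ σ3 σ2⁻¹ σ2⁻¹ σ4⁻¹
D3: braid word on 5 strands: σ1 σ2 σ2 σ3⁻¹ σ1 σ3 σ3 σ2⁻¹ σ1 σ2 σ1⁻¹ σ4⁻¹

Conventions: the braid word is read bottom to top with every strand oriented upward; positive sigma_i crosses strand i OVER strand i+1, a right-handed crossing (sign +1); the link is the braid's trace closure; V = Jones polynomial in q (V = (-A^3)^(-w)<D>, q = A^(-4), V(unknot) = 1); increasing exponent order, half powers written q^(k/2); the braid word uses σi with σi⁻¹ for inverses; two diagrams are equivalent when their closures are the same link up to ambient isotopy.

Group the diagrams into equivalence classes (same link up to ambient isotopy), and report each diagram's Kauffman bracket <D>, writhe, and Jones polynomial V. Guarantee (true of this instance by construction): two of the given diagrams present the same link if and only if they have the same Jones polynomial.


classes: {D1} | {D2} | {D3}
V(D1) = -q^-3 + 2q^-2 - 2q^-1 + 3 - 2q + 2q^2 - q^3  [12 crossings, <D> = -A^-12 + 2A^-8 - 2A^-4 + 3 - 2A^4 + 2A^8 - A^12, w = 0]
D2 (bracket A^-14 - A^-10 + A^-6 - A^-2 + A^2; 10 crossings at w = -2): V = q^-2 - q^-1 + 1 - q + q^2
D3 (bracket -A^-12 + A^-8 - A^-4 + 2 - A^4 + A^8; 12 crossings at w = +4): V = q - q^2 + 2q^3 - q^4 + q^5 - q^6
note: comparing 3 Jones polynomials yields 3 groups


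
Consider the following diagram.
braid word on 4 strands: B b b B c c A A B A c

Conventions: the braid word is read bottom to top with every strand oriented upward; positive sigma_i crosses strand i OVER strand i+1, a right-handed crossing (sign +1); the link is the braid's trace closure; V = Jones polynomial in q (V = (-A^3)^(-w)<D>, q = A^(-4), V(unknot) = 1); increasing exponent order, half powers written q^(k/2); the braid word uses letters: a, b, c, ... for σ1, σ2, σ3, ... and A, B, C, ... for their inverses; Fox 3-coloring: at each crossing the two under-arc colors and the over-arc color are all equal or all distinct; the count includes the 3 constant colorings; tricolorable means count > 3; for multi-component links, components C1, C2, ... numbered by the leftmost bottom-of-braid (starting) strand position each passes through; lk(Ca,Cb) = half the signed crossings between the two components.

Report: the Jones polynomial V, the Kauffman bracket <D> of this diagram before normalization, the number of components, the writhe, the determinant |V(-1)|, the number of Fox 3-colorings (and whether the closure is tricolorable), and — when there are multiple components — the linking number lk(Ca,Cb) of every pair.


V = -q^-3 + q^-2 - q^-1 + 3 - q + q^2 - q^3
<D> = A^-15 - A^-11 + A^-7 - 3A^-3 + A - A^5 + A^9 (w = -1)
1 component over 11 crossings, w = -1
27 Fox colorings among 3^11, |V(-1)| = 9: tricolorable
why: free reduction leaves σ3 σ3 σ1⁻¹ σ1⁻¹ σ2⁻¹ σ1⁻¹ σ3 of the original 11 letters


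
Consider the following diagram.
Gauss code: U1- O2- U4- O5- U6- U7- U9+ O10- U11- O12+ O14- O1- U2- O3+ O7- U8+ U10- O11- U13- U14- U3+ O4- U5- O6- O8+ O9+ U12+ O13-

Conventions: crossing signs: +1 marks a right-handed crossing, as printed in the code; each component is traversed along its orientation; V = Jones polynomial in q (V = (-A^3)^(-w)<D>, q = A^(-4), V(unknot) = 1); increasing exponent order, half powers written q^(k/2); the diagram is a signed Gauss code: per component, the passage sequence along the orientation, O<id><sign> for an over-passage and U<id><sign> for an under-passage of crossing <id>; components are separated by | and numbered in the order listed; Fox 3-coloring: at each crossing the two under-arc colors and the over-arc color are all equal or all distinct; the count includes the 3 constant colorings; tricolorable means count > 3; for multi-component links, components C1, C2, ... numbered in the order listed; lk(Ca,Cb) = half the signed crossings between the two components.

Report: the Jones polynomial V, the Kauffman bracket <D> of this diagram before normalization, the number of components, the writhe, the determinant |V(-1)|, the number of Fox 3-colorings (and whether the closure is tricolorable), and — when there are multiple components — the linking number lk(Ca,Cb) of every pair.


Jones polynomial: V(q) = q^-8 - 2q^-7 + q^-6 - 2q^-5 + 2q^-4 + q^-2
<D> = A^-10 + 2A^-2 - 2A^2 + A^6 - 2A^10 + A^14; writhe -6
components 1, writhe -6 (14 crossings)
3-colorings: 27 of 3^14, det 9 — tricolorable
note: the span of V is 6, forcing >= 6 crossings in any diagram


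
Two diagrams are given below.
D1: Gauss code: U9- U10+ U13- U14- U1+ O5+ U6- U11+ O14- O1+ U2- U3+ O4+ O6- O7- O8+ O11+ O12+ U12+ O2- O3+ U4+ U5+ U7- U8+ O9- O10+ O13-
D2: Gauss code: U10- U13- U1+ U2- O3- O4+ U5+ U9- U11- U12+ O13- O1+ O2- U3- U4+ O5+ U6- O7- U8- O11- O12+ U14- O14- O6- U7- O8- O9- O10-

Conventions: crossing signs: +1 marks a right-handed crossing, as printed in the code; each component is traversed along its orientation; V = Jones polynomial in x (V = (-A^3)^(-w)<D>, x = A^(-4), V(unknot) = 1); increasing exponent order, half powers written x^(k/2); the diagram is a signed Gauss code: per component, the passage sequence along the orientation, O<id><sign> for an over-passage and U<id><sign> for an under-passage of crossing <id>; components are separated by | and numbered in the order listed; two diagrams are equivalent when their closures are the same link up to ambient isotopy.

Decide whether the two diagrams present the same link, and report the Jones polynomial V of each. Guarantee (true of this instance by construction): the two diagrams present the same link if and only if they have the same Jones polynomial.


same link: no
V(D1) = 1  [14 crossings, <D> = A^6, w = +2]
V(D2) = -x^-4 + x^-3 + x^-1  (w -6, c 14, <D> = A^-14 + A^-6 - A^-2)
note: comparing 2 Jones polynomials yields 2 groups


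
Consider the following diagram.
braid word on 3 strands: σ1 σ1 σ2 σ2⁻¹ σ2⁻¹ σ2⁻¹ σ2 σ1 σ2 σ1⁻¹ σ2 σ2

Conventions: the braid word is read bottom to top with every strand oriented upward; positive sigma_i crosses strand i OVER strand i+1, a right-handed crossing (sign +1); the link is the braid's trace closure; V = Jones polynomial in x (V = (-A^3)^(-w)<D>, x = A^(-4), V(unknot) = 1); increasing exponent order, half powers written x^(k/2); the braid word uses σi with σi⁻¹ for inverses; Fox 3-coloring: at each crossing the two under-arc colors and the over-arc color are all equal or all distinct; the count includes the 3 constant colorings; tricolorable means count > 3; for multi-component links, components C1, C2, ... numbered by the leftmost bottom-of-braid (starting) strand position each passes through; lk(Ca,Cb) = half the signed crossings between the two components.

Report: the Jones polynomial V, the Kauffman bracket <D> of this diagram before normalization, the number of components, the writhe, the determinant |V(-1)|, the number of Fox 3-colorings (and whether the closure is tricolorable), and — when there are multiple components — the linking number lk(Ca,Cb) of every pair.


Jones polynomial: V(x) = 2x - 2x^2 + 3x^3 - 3x^4 + 2x^5 - 2x^6 + x^7
<D> = A^-16 - 2A^-12 + 2A^-8 - 3A^-4 + 3 - 2A^4 + 2A^8; writhe +4
components 1, writhe +4 (12 crossings)
3-colorings: 9 of 3^12, det 15 — tricolorable
note: w = +4 shifts under R1 moves; the (-A^3)^(-4) factor cancels that in V


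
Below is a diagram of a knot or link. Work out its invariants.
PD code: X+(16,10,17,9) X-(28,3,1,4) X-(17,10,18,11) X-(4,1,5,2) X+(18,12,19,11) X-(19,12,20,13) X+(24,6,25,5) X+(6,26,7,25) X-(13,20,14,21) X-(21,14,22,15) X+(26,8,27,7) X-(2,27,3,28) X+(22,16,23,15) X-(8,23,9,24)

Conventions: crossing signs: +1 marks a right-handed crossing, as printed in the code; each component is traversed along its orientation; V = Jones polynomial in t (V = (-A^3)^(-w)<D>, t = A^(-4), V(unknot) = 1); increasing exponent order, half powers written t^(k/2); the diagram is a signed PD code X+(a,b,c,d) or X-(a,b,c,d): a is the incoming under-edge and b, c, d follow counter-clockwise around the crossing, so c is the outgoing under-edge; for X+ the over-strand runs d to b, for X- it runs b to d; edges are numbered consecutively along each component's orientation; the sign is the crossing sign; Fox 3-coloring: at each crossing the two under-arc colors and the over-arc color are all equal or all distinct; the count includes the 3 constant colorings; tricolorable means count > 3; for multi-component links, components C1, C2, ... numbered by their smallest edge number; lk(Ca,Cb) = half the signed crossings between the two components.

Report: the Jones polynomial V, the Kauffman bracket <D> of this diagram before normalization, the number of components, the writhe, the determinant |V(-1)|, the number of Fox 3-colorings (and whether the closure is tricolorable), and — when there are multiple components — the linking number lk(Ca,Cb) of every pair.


V(t) = -t^-3 + t^-2 - t^-1 + 3 - t + t^2 - t^3
bracket: -A^-18 + A^-14 - A^-10 + 3A^-6 - A^-2 + A^2 - A^6, w = -2
1 component, writhe -2, over 14 crossings
det 9, colorings 27 of 3^14 — tricolorable
observation: w = -2 shifts under R1 moves; the (-A^3)^(2) factor cancels that in V


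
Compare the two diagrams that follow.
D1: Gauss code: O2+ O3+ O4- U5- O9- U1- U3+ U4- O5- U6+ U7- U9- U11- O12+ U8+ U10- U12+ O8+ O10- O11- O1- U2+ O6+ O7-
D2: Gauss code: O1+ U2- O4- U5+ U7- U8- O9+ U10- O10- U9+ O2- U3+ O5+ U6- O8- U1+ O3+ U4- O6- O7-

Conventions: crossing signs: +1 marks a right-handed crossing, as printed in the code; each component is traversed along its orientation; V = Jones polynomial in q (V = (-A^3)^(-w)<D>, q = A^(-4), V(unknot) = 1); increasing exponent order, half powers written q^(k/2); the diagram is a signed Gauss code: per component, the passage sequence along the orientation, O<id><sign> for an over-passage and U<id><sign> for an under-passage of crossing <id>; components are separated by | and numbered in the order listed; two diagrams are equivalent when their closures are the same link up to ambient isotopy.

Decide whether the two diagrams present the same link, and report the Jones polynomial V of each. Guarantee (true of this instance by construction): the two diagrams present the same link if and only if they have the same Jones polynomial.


equivalent: yes
V(D1) = -q^-4 + q^-3 + q^-1  (w -2, c 12, <D> = A^-2 + A^6 - A^10)
V(D2) = -q^-4 + q^-3 + q^-1  (w -2, c 10, <D> = A^-2 + A^6 - A^10)
why: all 2 diagrams share one V(q), hence one class


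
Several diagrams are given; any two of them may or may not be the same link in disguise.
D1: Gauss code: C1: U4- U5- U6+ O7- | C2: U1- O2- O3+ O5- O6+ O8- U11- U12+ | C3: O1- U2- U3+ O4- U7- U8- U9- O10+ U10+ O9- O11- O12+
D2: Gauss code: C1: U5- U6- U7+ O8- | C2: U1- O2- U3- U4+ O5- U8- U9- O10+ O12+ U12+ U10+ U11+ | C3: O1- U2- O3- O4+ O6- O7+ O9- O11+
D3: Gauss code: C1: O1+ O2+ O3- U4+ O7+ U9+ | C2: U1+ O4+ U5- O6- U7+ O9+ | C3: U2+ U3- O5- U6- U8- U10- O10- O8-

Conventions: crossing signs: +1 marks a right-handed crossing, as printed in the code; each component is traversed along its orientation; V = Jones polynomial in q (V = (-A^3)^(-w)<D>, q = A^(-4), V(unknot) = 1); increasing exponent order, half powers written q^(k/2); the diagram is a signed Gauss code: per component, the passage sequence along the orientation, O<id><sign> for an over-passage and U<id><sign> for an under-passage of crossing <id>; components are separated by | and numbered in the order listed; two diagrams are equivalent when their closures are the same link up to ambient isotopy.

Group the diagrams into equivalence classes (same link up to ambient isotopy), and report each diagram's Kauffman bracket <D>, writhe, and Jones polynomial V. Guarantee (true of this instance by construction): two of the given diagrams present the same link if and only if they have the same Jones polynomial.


grouping into links: {D1, D2} | {D3}
V(D1) = q^-5 + 2q^-3 + q^-1  (w -4, c 12, <D> = A^-8 + 2 + A^8)
V(D2) = q^-5 + 2q^-3 + q^-1  (w -2, c 12, <D> = A^-2 + 2A^6 + A^14)
D3 (bracket A^-20 - A^-16 + 2A^-12 - A^-8 + 2A^-4 + A^4; 10 crossings at w = 0): V = q^-1 + 2q - q^2 + 2q^3 - q^4 + q^5
why: V(q) takes 2 values over 3 diagrams, fixing the grouping


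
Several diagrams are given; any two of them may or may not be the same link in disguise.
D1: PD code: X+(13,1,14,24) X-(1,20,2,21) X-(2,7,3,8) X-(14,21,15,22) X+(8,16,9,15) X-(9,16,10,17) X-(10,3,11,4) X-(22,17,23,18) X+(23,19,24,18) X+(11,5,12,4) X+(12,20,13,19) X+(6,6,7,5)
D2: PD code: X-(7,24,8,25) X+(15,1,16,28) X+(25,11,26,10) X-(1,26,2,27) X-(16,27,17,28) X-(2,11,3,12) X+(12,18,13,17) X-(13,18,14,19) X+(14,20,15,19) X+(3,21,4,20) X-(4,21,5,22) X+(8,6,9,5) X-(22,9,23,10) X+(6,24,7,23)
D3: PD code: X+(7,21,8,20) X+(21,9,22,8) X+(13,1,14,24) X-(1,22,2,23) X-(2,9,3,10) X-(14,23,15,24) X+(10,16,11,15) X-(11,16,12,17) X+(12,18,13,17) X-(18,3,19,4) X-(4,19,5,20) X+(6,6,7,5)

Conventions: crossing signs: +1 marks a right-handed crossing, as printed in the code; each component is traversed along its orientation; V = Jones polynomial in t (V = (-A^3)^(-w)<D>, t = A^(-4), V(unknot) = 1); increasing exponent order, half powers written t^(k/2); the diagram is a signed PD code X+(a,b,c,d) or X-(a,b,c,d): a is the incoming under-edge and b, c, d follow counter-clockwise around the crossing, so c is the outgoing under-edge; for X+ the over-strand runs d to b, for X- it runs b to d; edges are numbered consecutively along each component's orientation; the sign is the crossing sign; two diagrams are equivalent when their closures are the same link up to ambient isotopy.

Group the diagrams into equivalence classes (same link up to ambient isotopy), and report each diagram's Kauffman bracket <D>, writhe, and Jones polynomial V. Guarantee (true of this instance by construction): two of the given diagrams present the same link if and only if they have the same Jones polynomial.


classes: {D1, D2, D3}
V(D1) = 1  [12 crossings, <D> = 1, w = 0]
V(D2) = 1  (w 0, c 14, <D> = 1)
V(D3) = 1  [12 crossings, <D> = 1, w = 0]
note: all 3 diagrams share one V(t), hence one class


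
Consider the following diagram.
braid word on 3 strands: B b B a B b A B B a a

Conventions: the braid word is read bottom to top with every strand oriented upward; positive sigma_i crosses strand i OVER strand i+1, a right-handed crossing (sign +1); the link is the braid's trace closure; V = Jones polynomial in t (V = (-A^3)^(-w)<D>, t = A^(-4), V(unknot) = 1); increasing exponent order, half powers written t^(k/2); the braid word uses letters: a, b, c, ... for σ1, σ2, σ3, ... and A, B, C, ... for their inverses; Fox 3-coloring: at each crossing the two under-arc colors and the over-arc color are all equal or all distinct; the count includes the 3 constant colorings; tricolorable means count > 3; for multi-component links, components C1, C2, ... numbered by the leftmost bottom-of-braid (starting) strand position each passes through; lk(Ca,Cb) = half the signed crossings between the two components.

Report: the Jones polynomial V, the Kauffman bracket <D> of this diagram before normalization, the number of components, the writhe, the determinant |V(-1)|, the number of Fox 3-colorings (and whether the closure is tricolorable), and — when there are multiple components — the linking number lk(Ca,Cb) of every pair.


Jones polynomial: V(t) = t^(-7/2) - t^(-5/2) + t^(-3/2) - 2t^(-1/2) - t^(3/2)
<D> = A^-9 + 2A^-1 - A^3 + A^7 - A^11; writhe -1
components 2, writhe -1 (11 crossings)
linking number lk(C1,C2) = +1
3-colorings: 9 of 3^11, det 6 — tricolorable
note: span 5 respects span(V) <= c + mu - 1 = 12 for this 2-component diagram
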